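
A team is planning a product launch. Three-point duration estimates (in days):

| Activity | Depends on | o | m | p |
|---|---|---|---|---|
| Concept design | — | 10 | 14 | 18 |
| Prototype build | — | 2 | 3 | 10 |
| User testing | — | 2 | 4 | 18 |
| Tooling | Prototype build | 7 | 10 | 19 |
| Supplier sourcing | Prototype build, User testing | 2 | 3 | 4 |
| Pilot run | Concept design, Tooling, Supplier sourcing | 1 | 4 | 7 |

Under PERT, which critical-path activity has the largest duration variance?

Tooling

te_Concept design = (10 + 4·14 + 18)/6 = 84/6 = 14; σ²_Concept design = ((18−10)/6)² = 1.778
te_Prototype build = (2 + 4·3 + 10)/6 = 24/6 = 4; σ²_Prototype build = ((10−2)/6)² = 1.778
te_User testing = (2 + 4·4 + 18)/6 = 36/6 = 6; σ²_User testing = ((18−2)/6)² = 7.111
te_Tooling = (7 + 4·10 + 19)/6 = 66/6 = 11; σ²_Tooling = ((19−7)/6)² = 4.000
te_Supplier sourcing = (2 + 4·3 + 4)/6 = 18/6 = 3; σ²_Supplier sourcing = ((4−2)/6)² = 0.111
te_Pilot run = (1 + 4·4 + 7)/6 = 24/6 = 4; σ²_Pilot run = ((7−1)/6)² = 1.000

Forward pass:
ES_Concept design = 0; EF_Concept design = 14
ES_Prototype build = 0; EF_Prototype build = 4
ES_User testing = 0; EF_User testing = 6
ES_Tooling = 4; EF_Tooling = 4+11 = 15
ES_Supplier sourcing = max(EF_Prototype build=4, EF_User testing=6) = 6; EF_Supplier sourcing = 6+3 = 9
ES_Pilot run = max(EF_Concept design=14, EF_Tooling=15, EF_Supplier sourcing=9) = 15; EF_Pilot run = 15+4 = 19
Expected project duration μ = 19 days. Critical path: Prototype build → Tooling → Pilot run.

Variances on critical path: σ²_Prototype build=1.778, σ²_Tooling=4.000, σ²_Pilot run=1.000.
Largest is σ²_Tooling = 4.000.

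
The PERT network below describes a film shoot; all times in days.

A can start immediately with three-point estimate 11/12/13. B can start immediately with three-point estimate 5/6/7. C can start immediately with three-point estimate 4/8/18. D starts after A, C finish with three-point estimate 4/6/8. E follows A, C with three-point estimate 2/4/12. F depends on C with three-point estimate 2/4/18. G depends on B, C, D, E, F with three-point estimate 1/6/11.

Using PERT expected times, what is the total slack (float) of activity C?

te_A = (11 + 4·12 + 13)/6 = 72/6 = 12
te_B = (5 + 4·6 + 7)/6 = 36/6 = 6
te_C = (4 + 4·8 + 18)/6 = 54/6 = 9
te_D = (4 + 4·6 + 8)/6 = 36/6 = 6
te_E = (2 + 4·4 + 12)/6 = 30/6 = 5
te_F = (2 + 4·4 + 18)/6 = 36/6 = 6
te_G = (1 + 4·6 + 11)/6 = 36/6 = 6

Forward pass:
ES_A = 0; EF_A = 12
ES_B = 0; EF_B = 6
ES_C = 0; EF_C = 9
ES_D = max(EF_A=12, EF_C=9) = 12; EF_D = 12+6 = 18
ES_E = max(EF_A=12, EF_C=9) = 12; EF_E = 12+5 = 17
ES_F = 9; EF_F = 9+6 = 15
ES_G = max(EF_B=6, EF_C=9, EF_D=18, EF_E=17, EF_F=15) = 18; EF_G = 18+6 = 24
Expected project duration μ = 24 days. Critical path: A → D → G.

Backward pass:
LF_G = 24; LS_G = 24−6 = 18
LF_F = LS_G = 18; LS_F = 18−6 = 12
LF_E = LS_G = 18; LS_E = 18−5 = 13
LF_D = LS_G = 18; LS_D = 18−6 = 12
LF_C = min(LS_D=12, LS_E=13, LS_F=12, LS_G=18) = 12; LS_C = 12−9 = 3
LF_B = LS_G = 18; LS_B = 18−6 = 12
LF_A = min(LS_D=12, LS_E=13) = 12; LS_A = 12−12 = 0
Slack_C = LS_C − ES_C = 3 − 0 = 3

3 days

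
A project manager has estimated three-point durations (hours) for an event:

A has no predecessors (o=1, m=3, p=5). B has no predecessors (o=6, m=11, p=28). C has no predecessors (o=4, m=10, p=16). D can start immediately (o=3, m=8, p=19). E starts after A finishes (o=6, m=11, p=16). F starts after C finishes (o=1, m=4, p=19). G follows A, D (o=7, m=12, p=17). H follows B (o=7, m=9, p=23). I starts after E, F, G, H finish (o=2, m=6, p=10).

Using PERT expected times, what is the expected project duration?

te_A = (1 + 4·3 + 5)/6 = 18/6 = 3
te_B = (6 + 4·11 + 28)/6 = 78/6 = 13
te_C = (4 + 4·10 + 16)/6 = 60/6 = 10
te_D = (3 + 4·8 + 19)/6 = 54/6 = 9
te_E = (6 + 4·11 + 16)/6 = 66/6 = 11
te_F = (1 + 4·4 + 19)/6 = 36/6 = 6
te_G = (7 + 4·12 + 17)/6 = 72/6 = 12
te_H = (7 + 4·9 + 23)/6 = 66/6 = 11
te_I = (2 + 4·6 + 10)/6 = 36/6 = 6

Forward pass:
ES_A = 0; EF_A = 3
ES_B = 0; EF_B = 13
ES_C = 0; EF_C = 10
ES_D = 0; EF_D = 9
ES_E = 3; EF_E = 3+11 = 14
ES_F = 10; EF_F = 10+6 = 16
ES_G = max(EF_A=3, EF_D=9) = 9; EF_G = 9+12 = 21
ES_H = 13; EF_H = 13+11 = 24
ES_I = max(EF_E=14, EF_F=16, EF_G=21, EF_H=24) = 24; EF_I = 24+6 = 30
Expected project duration μ = 30 hours. Critical path: B → H → I.

30 hours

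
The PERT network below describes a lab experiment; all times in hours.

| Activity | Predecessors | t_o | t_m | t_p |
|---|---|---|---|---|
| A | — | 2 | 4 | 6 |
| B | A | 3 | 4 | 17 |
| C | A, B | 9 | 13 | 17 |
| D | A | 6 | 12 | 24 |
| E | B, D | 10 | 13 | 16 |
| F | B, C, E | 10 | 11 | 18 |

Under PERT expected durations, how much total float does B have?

te_A = (2 + 4·4 + 6)/6 = 24/6 = 4
te_B = (3 + 4·4 + 17)/6 = 36/6 = 6
te_C = (9 + 4·13 + 17)/6 = 78/6 = 13
te_D = (6 + 4·12 + 24)/6 = 78/6 = 13
te_E = (10 + 4·13 + 16)/6 = 78/6 = 13
te_F = (10 + 4·11 + 18)/6 = 72/6 = 12

Forward pass:
ES_A = 0; EF_A = 4
ES_B = 4; EF_B = 4+6 = 10
ES_C = max(EF_A=4, EF_B=10) = 10; EF_C = 10+13 = 23
ES_D = 4; EF_D = 4+13 = 17
ES_E = max(EF_B=10, EF_D=17) = 17; EF_E = 17+13 = 30
ES_F = max(EF_B=10, EF_C=23, EF_E=30) = 30; EF_F = 30+12 = 42
Expected project duration μ = 42 hours. Critical path: A → D → E → F.

Backward pass:
LF_F = 42; LS_F = 42−12 = 30
LF_E = LS_F = 30; LS_E = 30−13 = 17
LF_D = LS_E = 17; LS_D = 17−13 = 4
LF_C = LS_F = 30; LS_C = 30−13 = 17
LF_B = min(LS_C=17, LS_E=17, LS_F=30) = 17; LS_B = 17−6 = 11
LF_A = min(LS_B=11, LS_C=17, LS_D=4) = 4; LS_A = 4−4 = 0
Slack_B = LS_B − ES_B = 11 − 4 = 7

7 hours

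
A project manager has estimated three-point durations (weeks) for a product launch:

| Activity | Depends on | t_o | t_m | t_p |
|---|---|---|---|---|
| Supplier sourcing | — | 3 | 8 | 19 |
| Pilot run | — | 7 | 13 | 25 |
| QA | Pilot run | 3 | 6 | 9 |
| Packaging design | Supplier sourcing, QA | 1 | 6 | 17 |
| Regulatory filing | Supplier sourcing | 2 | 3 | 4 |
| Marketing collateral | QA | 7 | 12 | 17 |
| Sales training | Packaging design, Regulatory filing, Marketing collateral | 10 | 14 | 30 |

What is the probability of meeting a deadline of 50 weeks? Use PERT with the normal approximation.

0.659

te_Supplier sourcing = (3 + 4·8 + 19)/6 = 54/6 = 9; σ²_Supplier sourcing = ((19−3)/6)² = 7.111
te_Pilot run = (7 + 4·13 + 25)/6 = 84/6 = 14; σ²_Pilot run = ((25−7)/6)² = 9.000
te_QA = (3 + 4·6 + 9)/6 = 36/6 = 6; σ²_QA = ((9−3)/6)² = 1.000
te_Packaging design = (1 + 4·6 + 17)/6 = 42/6 = 7; σ²_Packaging design = ((17−1)/6)² = 7.111
te_Regulatory filing = (2 + 4·3 + 4)/6 = 18/6 = 3; σ²_Regulatory filing = ((4−2)/6)² = 0.111
te_Marketing collateral = (7 + 4·12 + 17)/6 = 72/6 = 12; σ²_Marketing collateral = ((17−7)/6)² = 2.778
te_Sales training = (10 + 4·14 + 30)/6 = 96/6 = 16; σ²_Sales training = ((30−10)/6)² = 11.111

Forward pass:
ES_Supplier sourcing = 0; EF_Supplier sourcing = 9
ES_Pilot run = 0; EF_Pilot run = 14
ES_QA = 14; EF_QA = 14+6 = 20
ES_Packaging design = max(EF_Supplier sourcing=9, EF_QA=20) = 20; EF_Packaging design = 20+7 = 27
ES_Regulatory filing = 9; EF_Regulatory filing = 9+3 = 12
ES_Marketing collateral = 20; EF_Marketing collateral = 20+12 = 32
ES_Sales training = max(EF_Packaging design=27, EF_Regulatory filing=12, EF_Marketing collateral=32) = 32; EF_Sales training = 32+16 = 48
Expected project duration μ = 48 weeks. Critical path: Pilot run → QA → Marketing collateral → Sales training.

Variance along critical path = 9.000 + 1.000 + 2.778 + 11.111 = 23.889; σ = √23.889 = 4.888 weeks.
Z = (50 − 48) / 4.888 = 0.409
P(T ≤ 50) = Φ(0.409) ≈ 0.659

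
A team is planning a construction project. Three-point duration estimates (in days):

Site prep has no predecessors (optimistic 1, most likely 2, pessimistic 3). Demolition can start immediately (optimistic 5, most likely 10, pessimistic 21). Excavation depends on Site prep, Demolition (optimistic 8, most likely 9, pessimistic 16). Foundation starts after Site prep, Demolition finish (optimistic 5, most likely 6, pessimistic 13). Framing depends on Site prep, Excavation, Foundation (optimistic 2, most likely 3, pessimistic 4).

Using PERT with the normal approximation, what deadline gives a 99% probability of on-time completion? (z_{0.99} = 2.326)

31.0 days

te_Site prep = (1 + 4·2 + 3)/6 = 12/6 = 2; σ²_Site prep = ((3−1)/6)² = 0.111
te_Demolition = (5 + 4·10 + 21)/6 = 66/6 = 11; σ²_Demolition = ((21−5)/6)² = 7.111
te_Excavation = (8 + 4·9 + 16)/6 = 60/6 = 10; σ²_Excavation = ((16−8)/6)² = 1.778
te_Foundation = (5 + 4·6 + 13)/6 = 42/6 = 7; σ²_Foundation = ((13−5)/6)² = 1.778
te_Framing = (2 + 4·3 + 4)/6 = 18/6 = 3; σ²_Framing = ((4−2)/6)² = 0.111

Forward pass:
ES_Site prep = 0; EF_Site prep = 2
ES_Demolition = 0; EF_Demolition = 11
ES_Excavation = max(EF_Site prep=2, EF_Demolition=11) = 11; EF_Excavation = 11+10 = 21
ES_Foundation = max(EF_Site prep=2, EF_Demolition=11) = 11; EF_Foundation = 11+7 = 18
ES_Framing = max(EF_Site prep=2, EF_Excavation=21, EF_Foundation=18) = 21; EF_Framing = 21+3 = 24
Expected project duration μ = 24 days. Critical path: Demolition → Excavation → Framing.

Variance along critical path = 7.111 + 1.778 + 0.111 = 9.000; σ = 3.000 days.
D = μ + z·σ = 24 + 2.326·3.000 = 31.0 days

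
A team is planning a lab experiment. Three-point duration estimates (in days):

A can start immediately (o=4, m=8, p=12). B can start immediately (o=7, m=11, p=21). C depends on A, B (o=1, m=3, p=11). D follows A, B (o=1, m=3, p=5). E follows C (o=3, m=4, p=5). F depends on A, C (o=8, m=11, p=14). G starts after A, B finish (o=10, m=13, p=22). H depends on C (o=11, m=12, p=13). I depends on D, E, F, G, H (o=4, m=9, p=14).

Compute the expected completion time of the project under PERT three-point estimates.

37 days

te_A = (4 + 4·8 + 12)/6 = 48/6 = 8
te_B = (7 + 4·11 + 21)/6 = 72/6 = 12
te_C = (1 + 4·3 + 11)/6 = 24/6 = 4
te_D = (1 + 4·3 + 5)/6 = 18/6 = 3
te_E = (3 + 4·4 + 5)/6 = 24/6 = 4
te_F = (8 + 4·11 + 14)/6 = 66/6 = 11
te_G = (10 + 4·13 + 22)/6 = 84/6 = 14
te_H = (11 + 4·12 + 13)/6 = 72/6 = 12
te_I = (4 + 4·9 + 14)/6 = 54/6 = 9

Forward pass:
ES_A = 0; EF_A = 8
ES_B = 0; EF_B = 12
ES_C = max(EF_A=8, EF_B=12) = 12; EF_C = 12+4 = 16
ES_D = max(EF_A=8, EF_B=12) = 12; EF_D = 12+3 = 15
ES_E = 16; EF_E = 16+4 = 20
ES_F = max(EF_A=8, EF_C=16) = 16; EF_F = 16+11 = 27
ES_G = max(EF_A=8, EF_B=12) = 12; EF_G = 12+14 = 26
ES_H = 16; EF_H = 16+12 = 28
ES_I = max(EF_D=15, EF_E=20, EF_F=27, EF_G=26, EF_H=28) = 28; EF_I = 28+9 = 37
Expected project duration μ = 37 days. Critical path: B → C → H → I.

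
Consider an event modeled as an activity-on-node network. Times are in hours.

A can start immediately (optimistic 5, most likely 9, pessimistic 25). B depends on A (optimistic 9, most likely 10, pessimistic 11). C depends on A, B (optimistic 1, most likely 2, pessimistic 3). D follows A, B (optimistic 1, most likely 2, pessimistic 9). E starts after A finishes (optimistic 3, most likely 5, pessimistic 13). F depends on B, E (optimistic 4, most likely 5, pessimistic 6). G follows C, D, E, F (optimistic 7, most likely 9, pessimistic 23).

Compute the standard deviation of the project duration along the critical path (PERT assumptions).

te_A = (5 + 4·9 + 25)/6 = 66/6 = 11; σ²_A = ((25−5)/6)² = 11.111
te_B = (9 + 4·10 + 11)/6 = 60/6 = 10; σ²_B = ((11−9)/6)² = 0.111
te_C = (1 + 4·2 + 3)/6 = 12/6 = 2; σ²_C = ((3−1)/6)² = 0.111
te_D = (1 + 4·2 + 9)/6 = 18/6 = 3; σ²_D = ((9−1)/6)² = 1.778
te_E = (3 + 4·5 + 13)/6 = 36/6 = 6; σ²_E = ((13−3)/6)² = 2.778
te_F = (4 + 4·5 + 6)/6 = 30/6 = 5; σ²_F = ((6−4)/6)² = 0.111
te_G = (7 + 4·9 + 23)/6 = 66/6 = 11; σ²_G = ((23−7)/6)² = 7.111

Forward pass:
ES_A = 0; EF_A = 11
ES_B = 11; EF_B = 11+10 = 21
ES_C = max(EF_A=11, EF_B=21) = 21; EF_C = 21+2 = 23
ES_D = max(EF_A=11, EF_B=21) = 21; EF_D = 21+3 = 24
ES_E = 11; EF_E = 11+6 = 17
ES_F = max(EF_B=21, EF_E=17) = 21; EF_F = 21+5 = 26
ES_G = max(EF_C=23, EF_D=24, EF_E=17, EF_F=26) = 26; EF_G = 26+11 = 37
Expected project duration μ = 37 hours. Critical path: A → B → F → G.

Variance along critical path = 11.111 + 0.111 + 0.111 + 7.111 = 18.444
σ = √18.444 = 4.295 hours

4.29 hours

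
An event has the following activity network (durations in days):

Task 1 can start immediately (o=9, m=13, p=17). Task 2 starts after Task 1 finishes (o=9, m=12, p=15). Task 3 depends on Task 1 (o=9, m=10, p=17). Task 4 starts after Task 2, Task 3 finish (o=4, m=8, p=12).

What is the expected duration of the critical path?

te_Task 1 = (9 + 4·13 + 17)/6 = 78/6 = 13
te_Task 2 = (9 + 4·12 + 15)/6 = 72/6 = 12
te_Task 3 = (9 + 4·10 + 17)/6 = 66/6 = 11
te_Task 4 = (4 + 4·8 + 12)/6 = 48/6 = 8

Forward pass:
ES_Task 1 = 0; EF_Task 1 = 13
ES_Task 2 = 13; EF_Task 2 = 13+12 = 25
ES_Task 3 = 13; EF_Task 3 = 13+11 = 24
ES_Task 4 = max(EF_Task 2=25, EF_Task 3=24) = 25; EF_Task 4 = 25+8 = 33
Expected project duration μ = 33 days. Critical path: Task 1 → Task 2 → Task 4.

33 days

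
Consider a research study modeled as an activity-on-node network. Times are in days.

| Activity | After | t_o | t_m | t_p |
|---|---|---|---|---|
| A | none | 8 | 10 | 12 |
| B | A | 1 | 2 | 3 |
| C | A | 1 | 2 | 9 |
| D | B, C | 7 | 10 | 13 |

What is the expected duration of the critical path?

te_A = (8 + 4·10 + 12)/6 = 60/6 = 10
te_B = (1 + 4·2 + 3)/6 = 12/6 = 2
te_C = (1 + 4·2 + 9)/6 = 18/6 = 3
te_D = (7 + 4·10 + 13)/6 = 60/6 = 10

Forward pass:
ES_A = 0; EF_A = 10
ES_B = 10; EF_B = 10+2 = 12
ES_C = 10; EF_C = 10+3 = 13
ES_D = max(EF_B=12, EF_C=13) = 13; EF_D = 13+10 = 23
Expected project duration μ = 23 days. Critical path: A → C → D.

23 days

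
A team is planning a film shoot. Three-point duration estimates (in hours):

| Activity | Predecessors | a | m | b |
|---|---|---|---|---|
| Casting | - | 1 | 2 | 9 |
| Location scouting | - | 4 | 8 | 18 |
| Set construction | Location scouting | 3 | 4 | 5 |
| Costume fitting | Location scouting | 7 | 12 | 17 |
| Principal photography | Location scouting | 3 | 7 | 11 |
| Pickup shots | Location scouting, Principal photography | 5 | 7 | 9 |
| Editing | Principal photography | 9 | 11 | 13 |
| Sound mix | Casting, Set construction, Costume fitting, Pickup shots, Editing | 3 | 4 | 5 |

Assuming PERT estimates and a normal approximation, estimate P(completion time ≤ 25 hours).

te_Casting = (1 + 4·2 + 9)/6 = 18/6 = 3; σ²_Casting = ((9−1)/6)² = 1.778
te_Location scouting = (4 + 4·8 + 18)/6 = 54/6 = 9; σ²_Location scouting = ((18−4)/6)² = 5.444
te_Set construction = (3 + 4·4 + 5)/6 = 24/6 = 4; σ²_Set construction = ((5−3)/6)² = 0.111
te_Costume fitting = (7 + 4·12 + 17)/6 = 72/6 = 12; σ²_Costume fitting = ((17−7)/6)² = 2.778
te_Principal photography = (3 + 4·7 + 11)/6 = 42/6 = 7; σ²_Principal photography = ((11−3)/6)² = 1.778
te_Pickup shots = (5 + 4·7 + 9)/6 = 42/6 = 7; σ²_Pickup shots = ((9−5)/6)² = 0.444
te_Editing = (9 + 4·11 + 13)/6 = 66/6 = 11; σ²_Editing = ((13−9)/6)² = 0.444
te_Sound mix = (3 + 4·4 + 5)/6 = 24/6 = 4; σ²_Sound mix = ((5−3)/6)² = 0.111

Forward pass:
ES_Casting = 0; EF_Casting = 3
ES_Location scouting = 0; EF_Location scouting = 9
ES_Set construction = 9; EF_Set construction = 9+4 = 13
ES_Costume fitting = 9; EF_Costume fitting = 9+12 = 21
ES_Principal photography = 9; EF_Principal photography = 9+7 = 16
ES_Pickup shots = max(EF_Location scouting=9, EF_Principal photography=16) = 16; EF_Pickup shots = 16+7 = 23
ES_Editing = 16; EF_Editing = 16+11 = 27
ES_Sound mix = max(EF_Casting=3, EF_Set construction=13, EF_Costume fitting=21, EF_Pickup shots=23, EF_Editing=27) = 27; EF_Sound mix = 27+4 = 31
Expected project duration μ = 31 hours. Critical path: Location scouting → Principal photography → Editing → Sound mix.

Variance along critical path = 5.444 + 1.778 + 0.444 + 0.111 = 7.778; σ = √7.778 = 2.789 hours.
Z = (25 − 31) / 2.789 = -2.151
P(T ≤ 25) = Φ(-2.151) ≈ 0.016

0.016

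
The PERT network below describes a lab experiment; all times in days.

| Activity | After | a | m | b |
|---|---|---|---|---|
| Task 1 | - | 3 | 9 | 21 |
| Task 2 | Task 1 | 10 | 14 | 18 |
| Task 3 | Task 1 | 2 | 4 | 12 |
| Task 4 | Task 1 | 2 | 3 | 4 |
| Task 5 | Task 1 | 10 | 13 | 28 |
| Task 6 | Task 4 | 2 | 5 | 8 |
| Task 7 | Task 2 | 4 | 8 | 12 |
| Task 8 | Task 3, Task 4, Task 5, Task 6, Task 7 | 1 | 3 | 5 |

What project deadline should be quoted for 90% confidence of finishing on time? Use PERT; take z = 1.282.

te_Task 1 = (3 + 4·9 + 21)/6 = 60/6 = 10; σ²_Task 1 = ((21−3)/6)² = 9.000
te_Task 2 = (10 + 4·14 + 18)/6 = 84/6 = 14; σ²_Task 2 = ((18−10)/6)² = 1.778
te_Task 3 = (2 + 4·4 + 12)/6 = 30/6 = 5; σ²_Task 3 = ((12−2)/6)² = 2.778
te_Task 4 = (2 + 4·3 + 4)/6 = 18/6 = 3; σ²_Task 4 = ((4−2)/6)² = 0.111
te_Task 5 = (10 + 4·13 + 28)/6 = 90/6 = 15; σ²_Task 5 = ((28−10)/6)² = 9.000
te_Task 6 = (2 + 4·5 + 8)/6 = 30/6 = 5; σ²_Task 6 = ((8−2)/6)² = 1.000
te_Task 7 = (4 + 4·8 + 12)/6 = 48/6 = 8; σ²_Task 7 = ((12−4)/6)² = 1.778
te_Task 8 = (1 + 4·3 + 5)/6 = 18/6 = 3; σ²_Task 8 = ((5−1)/6)² = 0.444

Forward pass:
ES_Task 1 = 0; EF_Task 1 = 10
ES_Task 2 = 10; EF_Task 2 = 10+14 = 24
ES_Task 3 = 10; EF_Task 3 = 10+5 = 15
ES_Task 4 = 10; EF_Task 4 = 10+3 = 13
ES_Task 5 = 10; EF_Task 5 = 10+15 = 25
ES_Task 6 = 13; EF_Task 6 = 13+5 = 18
ES_Task 7 = 24; EF_Task 7 = 24+8 = 32
ES_Task 8 = max(EF_Task 3=15, EF_Task 4=13, EF_Task 5=25, EF_Task 6=18, EF_Task 7=32) = 32; EF_Task 8 = 32+3 = 35
Expected project duration μ = 35 days. Critical path: Task 1 → Task 2 → Task 7 → Task 8.

Variance along critical path = 9.000 + 1.778 + 1.778 + 0.444 = 13.000; σ = 3.606 days.
D = μ + z·σ = 35 + 1.282·3.606 = 39.6 days

39.6 days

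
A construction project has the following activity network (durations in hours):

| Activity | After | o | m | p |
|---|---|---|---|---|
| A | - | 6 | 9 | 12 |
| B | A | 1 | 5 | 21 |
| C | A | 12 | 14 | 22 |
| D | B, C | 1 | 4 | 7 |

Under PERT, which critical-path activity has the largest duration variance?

C

te_A = (6 + 4·9 + 12)/6 = 54/6 = 9; σ²_A = ((12−6)/6)² = 1.000
te_B = (1 + 4·5 + 21)/6 = 42/6 = 7; σ²_B = ((21−1)/6)² = 11.111
te_C = (12 + 4·14 + 22)/6 = 90/6 = 15; σ²_C = ((22−12)/6)² = 2.778
te_D = (1 + 4·4 + 7)/6 = 24/6 = 4; σ²_D = ((7−1)/6)² = 1.000

Forward pass:
ES_A = 0; EF_A = 9
ES_B = 9; EF_B = 9+7 = 16
ES_C = 9; EF_C = 9+15 = 24
ES_D = max(EF_B=16, EF_C=24) = 24; EF_D = 24+4 = 28
Expected project duration μ = 28 hours. Critical path: A → C → D.

Variances on critical path: σ²_A=1.000, σ²_C=2.778, σ²_D=1.000.
Largest is σ²_C = 2.778.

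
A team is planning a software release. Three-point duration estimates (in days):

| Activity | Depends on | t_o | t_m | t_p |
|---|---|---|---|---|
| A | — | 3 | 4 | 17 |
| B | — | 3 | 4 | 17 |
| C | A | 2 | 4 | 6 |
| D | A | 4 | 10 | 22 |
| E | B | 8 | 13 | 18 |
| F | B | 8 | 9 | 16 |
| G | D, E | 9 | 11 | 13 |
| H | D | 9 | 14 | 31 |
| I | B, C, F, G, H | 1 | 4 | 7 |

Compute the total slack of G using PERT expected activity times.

3 days

te_A = (3 + 4·4 + 17)/6 = 36/6 = 6
te_B = (3 + 4·4 + 17)/6 = 36/6 = 6
te_C = (2 + 4·4 + 6)/6 = 24/6 = 4
te_D = (4 + 4·10 + 22)/6 = 66/6 = 11
te_E = (8 + 4·13 + 18)/6 = 78/6 = 13
te_F = (8 + 4·9 + 16)/6 = 60/6 = 10
te_G = (9 + 4·11 + 13)/6 = 66/6 = 11
te_H = (9 + 4·14 + 31)/6 = 96/6 = 16
te_I = (1 + 4·4 + 7)/6 = 24/6 = 4

Forward pass:
ES_A = 0; EF_A = 6
ES_B = 0; EF_B = 6
ES_C = 6; EF_C = 6+4 = 10
ES_D = 6; EF_D = 6+11 = 17
ES_E = 6; EF_E = 6+13 = 19
ES_F = 6; EF_F = 6+10 = 16
ES_G = max(EF_D=17, EF_E=19) = 19; EF_G = 19+11 = 30
ES_H = 17; EF_H = 17+16 = 33
ES_I = max(EF_B=6, EF_C=10, EF_F=16, EF_G=30, EF_H=33) = 33; EF_I = 33+4 = 37
Expected project duration μ = 37 days. Critical path: A → D → H → I.

Backward pass:
LF_I = 37; LS_I = 37−4 = 33
LF_H = LS_I = 33; LS_H = 33−16 = 17
LF_G = LS_I = 33; LS_G = 33−11 = 22
LF_F = LS_I = 33; LS_F = 33−10 = 23
LF_E = LS_G = 22; LS_E = 22−13 = 9
LF_D = min(LS_G=22, LS_H=17) = 17; LS_D = 17−11 = 6
LF_C = LS_I = 33; LS_C = 33−4 = 29
LF_B = min(LS_E=9, LS_F=23, LS_I=33) = 9; LS_B = 9−6 = 3
LF_A = min(LS_C=29, LS_D=6) = 6; LS_A = 6−6 = 0
Slack_G = LS_G − ES_G = 22 − 19 = 3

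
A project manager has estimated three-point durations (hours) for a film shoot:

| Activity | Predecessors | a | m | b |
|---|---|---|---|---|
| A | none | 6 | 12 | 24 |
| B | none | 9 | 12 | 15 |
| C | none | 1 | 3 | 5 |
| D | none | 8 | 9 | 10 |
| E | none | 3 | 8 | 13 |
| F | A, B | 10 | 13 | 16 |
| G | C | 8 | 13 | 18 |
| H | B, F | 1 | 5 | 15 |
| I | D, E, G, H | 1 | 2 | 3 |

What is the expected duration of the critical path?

34 hours

te_A = (6 + 4·12 + 24)/6 = 78/6 = 13
te_B = (9 + 4·12 + 15)/6 = 72/6 = 12
te_C = (1 + 4·3 + 5)/6 = 18/6 = 3
te_D = (8 + 4·9 + 10)/6 = 54/6 = 9
te_E = (3 + 4·8 + 13)/6 = 48/6 = 8
te_F = (10 + 4·13 + 16)/6 = 78/6 = 13
te_G = (8 + 4·13 + 18)/6 = 78/6 = 13
te_H = (1 + 4·5 + 15)/6 = 36/6 = 6
te_I = (1 + 4·2 + 3)/6 = 12/6 = 2

Forward pass:
ES_A = 0; EF_A = 13
ES_B = 0; EF_B = 12
ES_C = 0; EF_C = 3
ES_D = 0; EF_D = 9
ES_E = 0; EF_E = 8
ES_F = max(EF_A=13, EF_B=12) = 13; EF_F = 13+13 = 26
ES_G = 3; EF_G = 3+13 = 16
ES_H = max(EF_B=12, EF_F=26) = 26; EF_H = 26+6 = 32
ES_I = max(EF_D=9, EF_E=8, EF_G=16, EF_H=32) = 32; EF_I = 32+2 = 34
Expected project duration μ = 34 hours. Critical path: A → F → H → I.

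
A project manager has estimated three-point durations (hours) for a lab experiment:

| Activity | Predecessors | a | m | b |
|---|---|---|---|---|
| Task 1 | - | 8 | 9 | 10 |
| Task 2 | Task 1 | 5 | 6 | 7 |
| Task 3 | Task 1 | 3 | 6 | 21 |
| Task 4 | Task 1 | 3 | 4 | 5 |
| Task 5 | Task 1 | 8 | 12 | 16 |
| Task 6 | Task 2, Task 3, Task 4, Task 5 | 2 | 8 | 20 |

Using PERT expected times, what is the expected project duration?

te_Task 1 = (8 + 4·9 + 10)/6 = 54/6 = 9
te_Task 2 = (5 + 4·6 + 7)/6 = 36/6 = 6
te_Task 3 = (3 + 4·6 + 21)/6 = 48/6 = 8
te_Task 4 = (3 + 4·4 + 5)/6 = 24/6 = 4
te_Task 5 = (8 + 4·12 + 16)/6 = 72/6 = 12
te_Task 6 = (2 + 4·8 + 20)/6 = 54/6 = 9

Forward pass:
ES_Task 1 = 0; EF_Task 1 = 9
ES_Task 2 = 9; EF_Task 2 = 9+6 = 15
ES_Task 3 = 9; EF_Task 3 = 9+8 = 17
ES_Task 4 = 9; EF_Task 4 = 9+4 = 13
ES_Task 5 = 9; EF_Task 5 = 9+12 = 21
ES_Task 6 = max(EF_Task 2=15, EF_Task 3=17, EF_Task 4=13, EF_Task 5=21) = 21; EF_Task 6 = 21+9 = 30
Expected project duration μ = 30 hours. Critical path: Task 1 → Task 5 → Task 6.

30 hours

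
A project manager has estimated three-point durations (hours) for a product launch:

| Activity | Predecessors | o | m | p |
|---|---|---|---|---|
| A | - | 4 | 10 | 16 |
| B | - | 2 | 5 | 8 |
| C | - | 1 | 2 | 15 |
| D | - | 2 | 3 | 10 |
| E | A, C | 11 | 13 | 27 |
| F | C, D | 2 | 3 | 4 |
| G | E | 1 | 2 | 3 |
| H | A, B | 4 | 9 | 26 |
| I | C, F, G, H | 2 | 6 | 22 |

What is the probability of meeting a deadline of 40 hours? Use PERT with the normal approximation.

te_A = (4 + 4·10 + 16)/6 = 60/6 = 10; σ²_A = ((16−4)/6)² = 4.000
te_B = (2 + 4·5 + 8)/6 = 30/6 = 5; σ²_B = ((8−2)/6)² = 1.000
te_C = (1 + 4·2 + 15)/6 = 24/6 = 4; σ²_C = ((15−1)/6)² = 5.444
te_D = (2 + 4·3 + 10)/6 = 24/6 = 4; σ²_D = ((10−2)/6)² = 1.778
te_E = (11 + 4·13 + 27)/6 = 90/6 = 15; σ²_E = ((27−11)/6)² = 7.111
te_F = (2 + 4·3 + 4)/6 = 18/6 = 3; σ²_F = ((4−2)/6)² = 0.111
te_G = (1 + 4·2 + 3)/6 = 12/6 = 2; σ²_G = ((3−1)/6)² = 0.111
te_H = (4 + 4·9 + 26)/6 = 66/6 = 11; σ²_H = ((26−4)/6)² = 13.444
te_I = (2 + 4·6 + 22)/6 = 48/6 = 8; σ²_I = ((22−2)/6)² = 11.111

Forward pass:
ES_A = 0; EF_A = 10
ES_B = 0; EF_B = 5
ES_C = 0; EF_C = 4
ES_D = 0; EF_D = 4
ES_E = max(EF_A=10, EF_C=4) = 10; EF_E = 10+15 = 25
ES_F = max(EF_C=4, EF_D=4) = 4; EF_F = 4+3 = 7
ES_G = 25; EF_G = 25+2 = 27
ES_H = max(EF_A=10, EF_B=5) = 10; EF_H = 10+11 = 21
ES_I = max(EF_C=4, EF_F=7, EF_G=27, EF_H=21) = 27; EF_I = 27+8 = 35
Expected project duration μ = 35 hours. Critical path: A → E → G → I.

Variance along critical path = 4.000 + 7.111 + 0.111 + 11.111 = 22.333; σ = √22.333 = 4.726 hours.
Z = (40 − 35) / 4.726 = 1.058
P(T ≤ 40) = Φ(1.058) ≈ 0.855

0.855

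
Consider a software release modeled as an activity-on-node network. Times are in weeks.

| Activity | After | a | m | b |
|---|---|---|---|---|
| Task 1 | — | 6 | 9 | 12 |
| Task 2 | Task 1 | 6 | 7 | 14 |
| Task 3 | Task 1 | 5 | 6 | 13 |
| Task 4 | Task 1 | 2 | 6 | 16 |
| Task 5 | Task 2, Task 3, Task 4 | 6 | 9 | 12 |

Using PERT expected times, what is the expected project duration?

te_Task 1 = (6 + 4·9 + 12)/6 = 54/6 = 9
te_Task 2 = (6 + 4·7 + 14)/6 = 48/6 = 8
te_Task 3 = (5 + 4·6 + 13)/6 = 42/6 = 7
te_Task 4 = (2 + 4·6 + 16)/6 = 42/6 = 7
te_Task 5 = (6 + 4·9 + 12)/6 = 54/6 = 9

Forward pass:
ES_Task 1 = 0; EF_Task 1 = 9
ES_Task 2 = 9; EF_Task 2 = 9+8 = 17
ES_Task 3 = 9; EF_Task 3 = 9+7 = 16
ES_Task 4 = 9; EF_Task 4 = 9+7 = 16
ES_Task 5 = max(EF_Task 2=17, EF_Task 3=16, EF_Task 4=16) = 17; EF_Task 5 = 17+9 = 26
Expected project duration μ = 26 weeks. Critical path: Task 1 → Task 2 → Task 5.

26 weeks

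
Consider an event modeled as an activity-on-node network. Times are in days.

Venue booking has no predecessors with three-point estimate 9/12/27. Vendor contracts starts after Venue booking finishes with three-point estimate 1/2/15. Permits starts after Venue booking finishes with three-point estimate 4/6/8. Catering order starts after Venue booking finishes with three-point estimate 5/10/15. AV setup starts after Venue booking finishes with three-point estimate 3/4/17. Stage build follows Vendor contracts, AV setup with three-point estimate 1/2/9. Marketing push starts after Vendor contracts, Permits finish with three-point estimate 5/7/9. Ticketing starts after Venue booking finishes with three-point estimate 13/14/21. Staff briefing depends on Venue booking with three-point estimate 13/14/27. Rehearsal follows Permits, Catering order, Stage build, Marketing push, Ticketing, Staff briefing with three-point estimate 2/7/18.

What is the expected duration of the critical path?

38 days

te_Venue booking = (9 + 4·12 + 27)/6 = 84/6 = 14
te_Vendor contracts = (1 + 4·2 + 15)/6 = 24/6 = 4
te_Permits = (4 + 4·6 + 8)/6 = 36/6 = 6
te_Catering order = (5 + 4·10 + 15)/6 = 60/6 = 10
te_AV setup = (3 + 4·4 + 17)/6 = 36/6 = 6
te_Stage build = (1 + 4·2 + 9)/6 = 18/6 = 3
te_Marketing push = (5 + 4·7 + 9)/6 = 42/6 = 7
te_Ticketing = (13 + 4·14 + 21)/6 = 90/6 = 15
te_Staff briefing = (13 + 4·14 + 27)/6 = 96/6 = 16
te_Rehearsal = (2 + 4·7 + 18)/6 = 48/6 = 8

Forward pass:
ES_Venue booking = 0; EF_Venue booking = 14
ES_Vendor contracts = 14; EF_Vendor contracts = 14+4 = 18
ES_Permits = 14; EF_Permits = 14+6 = 20
ES_Catering order = 14; EF_Catering order = 14+10 = 24
ES_AV setup = 14; EF_AV setup = 14+6 = 20
ES_Stage build = max(EF_Vendor contracts=18, EF_AV setup=20) = 20; EF_Stage build = 20+3 = 23
ES_Marketing push = max(EF_Vendor contracts=18, EF_Permits=20) = 20; EF_Marketing push = 20+7 = 27
ES_Ticketing = 14; EF_Ticketing = 14+15 = 29
ES_Staff briefing = 14; EF_Staff briefing = 14+16 = 30
ES_Rehearsal = max(EF_Permits=20, EF_Catering order=24, EF_Stage build=23, EF_Marketing push=27, EF_Ticketing=29, EF_Staff briefing=30) = 30; EF_Rehearsal = 30+8 = 38
Expected project duration μ = 38 days. Critical path: Venue booking → Staff briefing → Rehearsal.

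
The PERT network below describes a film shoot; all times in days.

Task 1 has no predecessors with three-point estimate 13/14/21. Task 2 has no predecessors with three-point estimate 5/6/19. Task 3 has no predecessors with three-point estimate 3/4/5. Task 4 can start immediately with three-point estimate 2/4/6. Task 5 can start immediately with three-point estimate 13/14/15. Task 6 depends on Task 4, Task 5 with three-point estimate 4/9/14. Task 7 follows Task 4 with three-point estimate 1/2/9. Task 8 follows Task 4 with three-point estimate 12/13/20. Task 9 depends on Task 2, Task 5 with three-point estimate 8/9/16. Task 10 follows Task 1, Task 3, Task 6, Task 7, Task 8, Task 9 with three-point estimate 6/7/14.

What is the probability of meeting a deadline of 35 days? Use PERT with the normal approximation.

te_Task 1 = (13 + 4·14 + 21)/6 = 90/6 = 15; σ²_Task 1 = ((21−13)/6)² = 1.778
te_Task 2 = (5 + 4·6 + 19)/6 = 48/6 = 8; σ²_Task 2 = ((19−5)/6)² = 5.444
te_Task 3 = (3 + 4·4 + 5)/6 = 24/6 = 4; σ²_Task 3 = ((5−3)/6)² = 0.111
te_Task 4 = (2 + 4·4 + 6)/6 = 24/6 = 4; σ²_Task 4 = ((6−2)/6)² = 0.444
te_Task 5 = (13 + 4·14 + 15)/6 = 84/6 = 14; σ²_Task 5 = ((15−13)/6)² = 0.111
te_Task 6 = (4 + 4·9 + 14)/6 = 54/6 = 9; σ²_Task 6 = ((14−4)/6)² = 2.778
te_Task 7 = (1 + 4·2 + 9)/6 = 18/6 = 3; σ²_Task 7 = ((9−1)/6)² = 1.778
te_Task 8 = (12 + 4·13 + 20)/6 = 84/6 = 14; σ²_Task 8 = ((20−12)/6)² = 1.778
te_Task 9 = (8 + 4·9 + 16)/6 = 60/6 = 10; σ²_Task 9 = ((16−8)/6)² = 1.778
te_Task 10 = (6 + 4·7 + 14)/6 = 48/6 = 8; σ²_Task 10 = ((14−6)/6)² = 1.778

Forward pass:
ES_Task 1 = 0; EF_Task 1 = 15
ES_Task 2 = 0; EF_Task 2 = 8
ES_Task 3 = 0; EF_Task 3 = 4
ES_Task 4 = 0; EF_Task 4 = 4
ES_Task 5 = 0; EF_Task 5 = 14
ES_Task 6 = max(EF_Task 4=4, EF_Task 5=14) = 14; EF_Task 6 = 14+9 = 23
ES_Task 7 = 4; EF_Task 7 = 4+3 = 7
ES_Task 8 = 4; EF_Task 8 = 4+14 = 18
ES_Task 9 = max(EF_Task 2=8, EF_Task 5=14) = 14; EF_Task 9 = 14+10 = 24
ES_Task 10 = max(EF_Task 1=15, EF_Task 3=4, EF_Task 6=23, EF_Task 7=7, EF_Task 8=18, EF_Task 9=24) = 24; EF_Task 10 = 24+8 = 32
Expected project duration μ = 32 days. Critical path: Task 5 → Task 9 → Task 10.

Variance along critical path = 0.111 + 1.778 + 1.778 = 3.667; σ = √3.667 = 1.915 days.
Z = (35 − 32) / 1.915 = 1.567
P(T ≤ 35) = Φ(1.567) ≈ 0.941

0.941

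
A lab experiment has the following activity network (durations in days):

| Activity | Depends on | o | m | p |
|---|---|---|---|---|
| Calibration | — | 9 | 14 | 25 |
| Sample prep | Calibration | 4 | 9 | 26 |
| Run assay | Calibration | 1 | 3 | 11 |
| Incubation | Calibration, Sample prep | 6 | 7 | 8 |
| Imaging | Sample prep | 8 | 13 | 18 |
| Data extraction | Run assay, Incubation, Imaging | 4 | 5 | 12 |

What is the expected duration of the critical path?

45 days

te_Calibration = (9 + 4·14 + 25)/6 = 90/6 = 15
te_Sample prep = (4 + 4·9 + 26)/6 = 66/6 = 11
te_Run assay = (1 + 4·3 + 11)/6 = 24/6 = 4
te_Incubation = (6 + 4·7 + 8)/6 = 42/6 = 7
te_Imaging = (8 + 4·13 + 18)/6 = 78/6 = 13
te_Data extraction = (4 + 4·5 + 12)/6 = 36/6 = 6

Forward pass:
ES_Calibration = 0; EF_Calibration = 15
ES_Sample prep = 15; EF_Sample prep = 15+11 = 26
ES_Run assay = 15; EF_Run assay = 15+4 = 19
ES_Incubation = max(EF_Calibration=15, EF_Sample prep=26) = 26; EF_Incubation = 26+7 = 33
ES_Imaging = 26; EF_Imaging = 26+13 = 39
ES_Data extraction = max(EF_Run assay=19, EF_Incubation=33, EF_Imaging=39) = 39; EF_Data extraction = 39+6 = 45
Expected project duration μ = 45 days. Critical path: Calibration → Sample prep → Imaging → Data extraction.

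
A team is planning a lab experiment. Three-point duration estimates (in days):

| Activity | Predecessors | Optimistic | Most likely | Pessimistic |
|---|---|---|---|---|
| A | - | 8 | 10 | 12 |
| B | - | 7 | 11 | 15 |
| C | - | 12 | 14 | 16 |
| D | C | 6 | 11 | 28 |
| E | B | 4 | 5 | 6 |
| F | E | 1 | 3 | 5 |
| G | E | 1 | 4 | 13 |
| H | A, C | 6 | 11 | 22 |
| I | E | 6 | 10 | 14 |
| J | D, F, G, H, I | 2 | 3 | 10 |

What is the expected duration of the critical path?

te_A = (8 + 4·10 + 12)/6 = 60/6 = 10
te_B = (7 + 4·11 + 15)/6 = 66/6 = 11
te_C = (12 + 4·14 + 16)/6 = 84/6 = 14
te_D = (6 + 4·11 + 28)/6 = 78/6 = 13
te_E = (4 + 4·5 + 6)/6 = 30/6 = 5
te_F = (1 + 4·3 + 5)/6 = 18/6 = 3
te_G = (1 + 4·4 + 13)/6 = 30/6 = 5
te_H = (6 + 4·11 + 22)/6 = 72/6 = 12
te_I = (6 + 4·10 + 14)/6 = 60/6 = 10
te_J = (2 + 4·3 + 10)/6 = 24/6 = 4

Forward pass:
ES_A = 0; EF_A = 10
ES_B = 0; EF_B = 11
ES_C = 0; EF_C = 14
ES_D = 14; EF_D = 14+13 = 27
ES_E = 11; EF_E = 11+5 = 16
ES_F = 16; EF_F = 16+3 = 19
ES_G = 16; EF_G = 16+5 = 21
ES_H = max(EF_A=10, EF_C=14) = 14; EF_H = 14+12 = 26
ES_I = 16; EF_I = 16+10 = 26
ES_J = max(EF_D=27, EF_F=19, EF_G=21, EF_H=26, EF_I=26) = 27; EF_J = 27+4 = 31
Expected project duration μ = 31 days. Critical path: C → D → J.

31 days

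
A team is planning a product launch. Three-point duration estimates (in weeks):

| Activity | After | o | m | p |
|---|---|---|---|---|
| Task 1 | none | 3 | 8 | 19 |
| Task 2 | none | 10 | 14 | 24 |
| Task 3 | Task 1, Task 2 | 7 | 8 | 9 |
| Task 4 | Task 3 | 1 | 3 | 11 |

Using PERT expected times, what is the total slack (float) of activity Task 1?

6 weeks

te_Task 1 = (3 + 4·8 + 19)/6 = 54/6 = 9
te_Task 2 = (10 + 4·14 + 24)/6 = 90/6 = 15
te_Task 3 = (7 + 4·8 + 9)/6 = 48/6 = 8
te_Task 4 = (1 + 4·3 + 11)/6 = 24/6 = 4

Forward pass:
ES_Task 1 = 0; EF_Task 1 = 9
ES_Task 2 = 0; EF_Task 2 = 15
ES_Task 3 = max(EF_Task 1=9, EF_Task 2=15) = 15; EF_Task 3 = 15+8 = 23
ES_Task 4 = 23; EF_Task 4 = 23+4 = 27
Expected project duration μ = 27 weeks. Critical path: Task 2 → Task 3 → Task 4.

Backward pass:
LF_Task 4 = 27; LS_Task 4 = 27−4 = 23
LF_Task 3 = LS_Task 4 = 23; LS_Task 3 = 23−8 = 15
LF_Task 2 = LS_Task 3 = 15; LS_Task 2 = 15−15 = 0
LF_Task 1 = LS_Task 3 = 15; LS_Task 1 = 15−9 = 6
Slack_Task 1 = LS_Task 1 − ES_Task 1 = 6 − 0 = 6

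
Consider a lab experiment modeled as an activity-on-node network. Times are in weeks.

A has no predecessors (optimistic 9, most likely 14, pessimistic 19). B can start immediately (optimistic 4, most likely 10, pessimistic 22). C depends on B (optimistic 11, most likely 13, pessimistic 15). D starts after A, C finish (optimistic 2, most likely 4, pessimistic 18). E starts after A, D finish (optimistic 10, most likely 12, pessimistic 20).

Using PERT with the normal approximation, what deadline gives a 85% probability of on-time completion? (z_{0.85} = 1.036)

47.6 weeks

te_A = (9 + 4·14 + 19)/6 = 84/6 = 14; σ²_A = ((19−9)/6)² = 2.778
te_B = (4 + 4·10 + 22)/6 = 66/6 = 11; σ²_B = ((22−4)/6)² = 9.000
te_C = (11 + 4·13 + 15)/6 = 78/6 = 13; σ²_C = ((15−11)/6)² = 0.444
te_D = (2 + 4·4 + 18)/6 = 36/6 = 6; σ²_D = ((18−2)/6)² = 7.111
te_E = (10 + 4·12 + 20)/6 = 78/6 = 13; σ²_E = ((20−10)/6)² = 2.778

Forward pass:
ES_A = 0; EF_A = 14
ES_B = 0; EF_B = 11
ES_C = 11; EF_C = 11+13 = 24
ES_D = max(EF_A=14, EF_C=24) = 24; EF_D = 24+6 = 30
ES_E = max(EF_A=14, EF_D=30) = 30; EF_E = 30+13 = 43
Expected project duration μ = 43 weeks. Critical path: B → C → D → E.

Variance along critical path = 9.000 + 0.444 + 7.111 + 2.778 = 19.333; σ = 4.397 weeks.
D = μ + z·σ = 43 + 1.036·4.397 = 47.6 weeks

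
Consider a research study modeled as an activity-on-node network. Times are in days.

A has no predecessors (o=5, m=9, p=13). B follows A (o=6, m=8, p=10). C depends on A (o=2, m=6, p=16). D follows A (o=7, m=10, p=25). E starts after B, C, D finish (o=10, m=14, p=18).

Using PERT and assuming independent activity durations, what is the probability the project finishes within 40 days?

te_A = (5 + 4·9 + 13)/6 = 54/6 = 9; σ²_A = ((13−5)/6)² = 1.778
te_B = (6 + 4·8 + 10)/6 = 48/6 = 8; σ²_B = ((10−6)/6)² = 0.444
te_C = (2 + 4·6 + 16)/6 = 42/6 = 7; σ²_C = ((16−2)/6)² = 5.444
te_D = (7 + 4·10 + 25)/6 = 72/6 = 12; σ²_D = ((25−7)/6)² = 9.000
te_E = (10 + 4·14 + 18)/6 = 84/6 = 14; σ²_E = ((18−10)/6)² = 1.778

Forward pass:
ES_A = 0; EF_A = 9
ES_B = 9; EF_B = 9+8 = 17
ES_C = 9; EF_C = 9+7 = 16
ES_D = 9; EF_D = 9+12 = 21
ES_E = max(EF_B=17, EF_C=16, EF_D=21) = 21; EF_E = 21+14 = 35
Expected project duration μ = 35 days. Critical path: A → D → E.

Variance along critical path = 1.778 + 9.000 + 1.778 = 12.556; σ = √12.556 = 3.543 days.
Z = (40 − 35) / 3.543 = 1.411
P(T ≤ 40) = Φ(1.411) ≈ 0.921

0.921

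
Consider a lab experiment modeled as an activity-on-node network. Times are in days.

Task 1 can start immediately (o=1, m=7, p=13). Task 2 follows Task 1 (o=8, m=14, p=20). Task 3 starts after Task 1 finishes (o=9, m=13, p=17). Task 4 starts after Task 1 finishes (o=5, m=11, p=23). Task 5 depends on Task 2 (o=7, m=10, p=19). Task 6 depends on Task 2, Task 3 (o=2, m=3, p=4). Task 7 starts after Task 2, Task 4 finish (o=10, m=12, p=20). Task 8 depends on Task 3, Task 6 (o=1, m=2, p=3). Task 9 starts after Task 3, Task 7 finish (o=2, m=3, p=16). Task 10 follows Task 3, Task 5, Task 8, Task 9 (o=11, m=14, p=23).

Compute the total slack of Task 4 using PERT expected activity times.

te_Task 1 = (1 + 4·7 + 13)/6 = 42/6 = 7
te_Task 2 = (8 + 4·14 + 20)/6 = 84/6 = 14
te_Task 3 = (9 + 4·13 + 17)/6 = 78/6 = 13
te_Task 4 = (5 + 4·11 + 23)/6 = 72/6 = 12
te_Task 5 = (7 + 4·10 + 19)/6 = 66/6 = 11
te_Task 6 = (2 + 4·3 + 4)/6 = 18/6 = 3
te_Task 7 = (10 + 4·12 + 20)/6 = 78/6 = 13
te_Task 8 = (1 + 4·2 + 3)/6 = 12/6 = 2
te_Task 9 = (2 + 4·3 + 16)/6 = 30/6 = 5
te_Task 10 = (11 + 4·14 + 23)/6 = 90/6 = 15

Forward pass:
ES_Task 1 = 0; EF_Task 1 = 7
ES_Task 2 = 7; EF_Task 2 = 7+14 = 21
ES_Task 3 = 7; EF_Task 3 = 7+13 = 20
ES_Task 4 = 7; EF_Task 4 = 7+12 = 19
ES_Task 5 = 21; EF_Task 5 = 21+11 = 32
ES_Task 6 = max(EF_Task 2=21, EF_Task 3=20) = 21; EF_Task 6 = 21+3 = 24
ES_Task 7 = max(EF_Task 2=21, EF_Task 4=19) = 21; EF_Task 7 = 21+13 = 34
ES_Task 8 = max(EF_Task 3=20, EF_Task 6=24) = 24; EF_Task 8 = 24+2 = 26
ES_Task 9 = max(EF_Task 3=20, EF_Task 7=34) = 34; EF_Task 9 = 34+5 = 39
ES_Task 10 = max(EF_Task 3=20, EF_Task 5=32, EF_Task 8=26, EF_Task 9=39) = 39; EF_Task 10 = 39+15 = 54
Expected project duration μ = 54 days. Critical path: Task 1 → Task 2 → Task 7 → Task 9 → Task 10.

Backward pass:
LF_Task 10 = 54; LS_Task 10 = 54−15 = 39
LF_Task 9 = LS_Task 10 = 39; LS_Task 9 = 39−5 = 34
LF_Task 8 = LS_Task 10 = 39; LS_Task 8 = 39−2 = 37
LF_Task 7 = LS_Task 9 = 34; LS_Task 7 = 34−13 = 21
LF_Task 6 = LS_Task 8 = 37; LS_Task 6 = 37−3 = 34
LF_Task 5 = LS_Task 10 = 39; LS_Task 5 = 39−11 = 28
LF_Task 4 = LS_Task 7 = 21; LS_Task 4 = 21−12 = 9
LF_Task 3 = min(LS_Task 6=34, LS_Task 8=37, LS_Task 9=34, LS_Task 10=39) = 34; LS_Task 3 = 34−13 = 21
LF_Task 2 = min(LS_Task 5=28, LS_Task 6=34, LS_Task 7=21) = 21; LS_Task 2 = 21−14 = 7
LF_Task 1 = min(LS_Task 2=7, LS_Task 3=21, LS_Task 4=9) = 7; LS_Task 1 = 7−7 = 0
Slack_Task 4 = LS_Task 4 − ES_Task 4 = 9 − 7 = 2

2 days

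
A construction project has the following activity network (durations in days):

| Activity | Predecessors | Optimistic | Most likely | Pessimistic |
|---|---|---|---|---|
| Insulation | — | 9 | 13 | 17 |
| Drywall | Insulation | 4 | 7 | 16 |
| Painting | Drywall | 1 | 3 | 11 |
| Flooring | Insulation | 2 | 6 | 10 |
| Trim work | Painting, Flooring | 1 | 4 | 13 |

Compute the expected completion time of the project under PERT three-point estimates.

te_Insulation = (9 + 4·13 + 17)/6 = 78/6 = 13
te_Drywall = (4 + 4·7 + 16)/6 = 48/6 = 8
te_Painting = (1 + 4·3 + 11)/6 = 24/6 = 4
te_Flooring = (2 + 4·6 + 10)/6 = 36/6 = 6
te_Trim work = (1 + 4·4 + 13)/6 = 30/6 = 5

Forward pass:
ES_Insulation = 0; EF_Insulation = 13
ES_Drywall = 13; EF_Drywall = 13+8 = 21
ES_Painting = 21; EF_Painting = 21+4 = 25
ES_Flooring = 13; EF_Flooring = 13+6 = 19
ES_Trim work = max(EF_Painting=25, EF_Flooring=19) = 25; EF_Trim work = 25+5 = 30
Expected project duration μ = 30 days. Critical path: Insulation → Drywall → Painting → Trim work.

30 days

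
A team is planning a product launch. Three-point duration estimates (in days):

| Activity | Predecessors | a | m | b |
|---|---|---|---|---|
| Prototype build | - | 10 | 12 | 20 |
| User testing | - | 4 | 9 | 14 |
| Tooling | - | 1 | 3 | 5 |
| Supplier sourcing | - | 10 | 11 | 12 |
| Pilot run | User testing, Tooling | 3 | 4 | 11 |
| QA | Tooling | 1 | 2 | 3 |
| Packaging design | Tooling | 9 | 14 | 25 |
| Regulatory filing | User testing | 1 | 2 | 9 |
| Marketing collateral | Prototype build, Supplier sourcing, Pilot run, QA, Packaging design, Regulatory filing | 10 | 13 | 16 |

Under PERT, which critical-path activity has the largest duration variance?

te_Prototype build = (10 + 4·12 + 20)/6 = 78/6 = 13; σ²_Prototype build = ((20−10)/6)² = 2.778
te_User testing = (4 + 4·9 + 14)/6 = 54/6 = 9; σ²_User testing = ((14−4)/6)² = 2.778
te_Tooling = (1 + 4·3 + 5)/6 = 18/6 = 3; σ²_Tooling = ((5−1)/6)² = 0.444
te_Supplier sourcing = (10 + 4·11 + 12)/6 = 66/6 = 11; σ²_Supplier sourcing = ((12−10)/6)² = 0.111
te_Pilot run = (3 + 4·4 + 11)/6 = 30/6 = 5; σ²_Pilot run = ((11−3)/6)² = 1.778
te_QA = (1 + 4·2 + 3)/6 = 12/6 = 2; σ²_QA = ((3−1)/6)² = 0.111
te_Packaging design = (9 + 4·14 + 25)/6 = 90/6 = 15; σ²_Packaging design = ((25−9)/6)² = 7.111
te_Regulatory filing = (1 + 4·2 + 9)/6 = 18/6 = 3; σ²_Regulatory filing = ((9−1)/6)² = 1.778
te_Marketing collateral = (10 + 4·13 + 16)/6 = 78/6 = 13; σ²_Marketing collateral = ((16−10)/6)² = 1.000

Forward pass:
ES_Prototype build = 0; EF_Prototype build = 13
ES_User testing = 0; EF_User testing = 9
ES_Tooling = 0; EF_Tooling = 3
ES_Supplier sourcing = 0; EF_Supplier sourcing = 11
ES_Pilot run = max(EF_User testing=9, EF_Tooling=3) = 9; EF_Pilot run = 9+5 = 14
ES_QA = 3; EF_QA = 3+2 = 5
ES_Packaging design = 3; EF_Packaging design = 3+15 = 18
ES_Regulatory filing = 9; EF_Regulatory filing = 9+3 = 12
ES_Marketing collateral = max(EF_Prototype build=13, EF_Supplier sourcing=11, EF_Pilot run=14, EF_QA=5, EF_Packaging design=18, EF_Regulatory filing=12) = 18; EF_Marketing collateral = 18+13 = 31
Expected project duration μ = 31 days. Critical path: Tooling → Packaging design → Marketing collateral.

Variances on critical path: σ²_Tooling=0.444, σ²_Packaging design=7.111, σ²_Marketing collateral=1.000.
Largest is σ²_Packaging design = 7.111.

Packaging design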